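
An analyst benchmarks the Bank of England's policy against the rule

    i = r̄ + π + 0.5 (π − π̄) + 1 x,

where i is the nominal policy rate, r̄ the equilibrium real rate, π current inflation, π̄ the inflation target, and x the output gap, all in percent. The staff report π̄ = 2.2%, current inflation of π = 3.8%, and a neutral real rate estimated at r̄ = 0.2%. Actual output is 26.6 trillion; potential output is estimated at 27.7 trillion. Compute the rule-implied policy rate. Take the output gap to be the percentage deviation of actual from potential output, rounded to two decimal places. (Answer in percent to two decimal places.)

0.83%

Output gap = 100 × (26.6 − 27.7) / 27.7 = -3.97%.
i = 0.20 + 3.80 + 0.5 × (3.80 − 2.20) + 1 × (-3.97)
   = 0.20 + 3.8 + 0.8 − 3.97 = 0.83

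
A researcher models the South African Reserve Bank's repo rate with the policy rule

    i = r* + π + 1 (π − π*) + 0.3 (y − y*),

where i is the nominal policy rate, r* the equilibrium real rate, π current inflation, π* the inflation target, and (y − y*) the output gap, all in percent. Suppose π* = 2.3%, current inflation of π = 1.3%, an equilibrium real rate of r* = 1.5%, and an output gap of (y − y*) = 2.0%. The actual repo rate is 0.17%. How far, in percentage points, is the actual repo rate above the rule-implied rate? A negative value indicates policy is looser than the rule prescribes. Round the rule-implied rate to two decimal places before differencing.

-2.23 pp

i = 1.5 + 1.3 + 1 × (1.3 − 2.3) + 0.3 × 2.0
   = 1.5 + 1.3 − 1 + 0.6 = 2.40
Deviation = 0.17 − 2.40 = -2.23 pp.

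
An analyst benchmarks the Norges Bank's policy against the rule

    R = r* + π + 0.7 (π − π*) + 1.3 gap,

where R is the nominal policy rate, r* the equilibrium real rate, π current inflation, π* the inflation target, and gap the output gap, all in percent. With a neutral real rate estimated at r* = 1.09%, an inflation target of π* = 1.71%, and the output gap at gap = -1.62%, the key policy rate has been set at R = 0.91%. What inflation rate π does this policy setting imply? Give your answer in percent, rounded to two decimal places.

1.84%

Collecting π: R = r* + (1 + 0.7) π − 0.7 π* + 1.3 gap
1.7 π = 0.91 − 1.09 + 0.7 × 1.71 − 1.3 × (-1.62) = 3.123
π = 3.123 / 1.7 = 1.84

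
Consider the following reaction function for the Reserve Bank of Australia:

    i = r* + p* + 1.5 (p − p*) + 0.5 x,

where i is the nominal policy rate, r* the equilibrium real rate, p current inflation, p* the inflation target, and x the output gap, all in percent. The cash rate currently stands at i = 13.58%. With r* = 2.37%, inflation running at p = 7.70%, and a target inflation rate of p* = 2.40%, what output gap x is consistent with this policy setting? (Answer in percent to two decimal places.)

0.5 x = 13.58 − 2.37 − 2.40 − 1.5 × (7.70 − 2.40) = 0.86
x = 0.86 / 0.5 = 1.72

1.72%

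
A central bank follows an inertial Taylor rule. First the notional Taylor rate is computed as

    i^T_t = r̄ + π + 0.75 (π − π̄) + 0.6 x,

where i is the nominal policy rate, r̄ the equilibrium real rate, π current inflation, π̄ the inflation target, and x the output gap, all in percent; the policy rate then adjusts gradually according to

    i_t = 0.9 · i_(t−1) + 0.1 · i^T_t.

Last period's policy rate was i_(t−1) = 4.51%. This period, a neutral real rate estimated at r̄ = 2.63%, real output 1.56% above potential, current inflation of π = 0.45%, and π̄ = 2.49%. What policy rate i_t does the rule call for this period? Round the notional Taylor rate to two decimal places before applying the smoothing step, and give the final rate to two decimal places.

Output 1.56% above potential → x = 1.56.
i^T_t = 2.63 + 0.45 + 0.75 × (0.45 − 2.49) + 0.6 × 1.56
   = 2.63 + 0.45 − 1.53 + 0.936 = 2.49
i_t = 0.9 × 4.51 + 0.1 × 2.49 = 4.059 + 0.249 = 4.31

4.31%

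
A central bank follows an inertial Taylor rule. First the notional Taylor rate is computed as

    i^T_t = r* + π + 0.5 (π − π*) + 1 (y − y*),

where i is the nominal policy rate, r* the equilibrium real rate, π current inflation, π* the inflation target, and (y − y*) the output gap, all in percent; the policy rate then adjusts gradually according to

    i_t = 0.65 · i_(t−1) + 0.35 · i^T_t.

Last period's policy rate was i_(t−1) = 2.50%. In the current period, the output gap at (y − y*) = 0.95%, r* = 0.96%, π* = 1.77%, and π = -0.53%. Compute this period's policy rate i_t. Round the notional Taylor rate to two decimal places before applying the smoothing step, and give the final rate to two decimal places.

i^T_t = 0.96 + (-0.53) + 0.5 × (-0.53 − 1.77) + 1 × 0.95
   = 0.96 − 0.53 − 1.15 + 0.95 = 0.23
i_t = 0.65 × 2.50 + 0.35 × 0.23 = 1.625 + 0.0805 = 1.71

1.71%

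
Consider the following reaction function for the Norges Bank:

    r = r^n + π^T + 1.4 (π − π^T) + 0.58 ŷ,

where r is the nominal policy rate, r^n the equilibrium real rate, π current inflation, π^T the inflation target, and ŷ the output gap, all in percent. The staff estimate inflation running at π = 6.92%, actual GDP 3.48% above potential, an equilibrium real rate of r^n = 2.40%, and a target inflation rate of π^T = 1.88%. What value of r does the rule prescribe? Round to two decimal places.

Output 3.48% above potential → ŷ = 3.48.
r = 2.40 + 1.88 + 1.4 × (6.92 − 1.88) + 0.58 × 3.48
   = 2.40 + 1.88 + 7.056 + 2.0184 = 13.35

13.35%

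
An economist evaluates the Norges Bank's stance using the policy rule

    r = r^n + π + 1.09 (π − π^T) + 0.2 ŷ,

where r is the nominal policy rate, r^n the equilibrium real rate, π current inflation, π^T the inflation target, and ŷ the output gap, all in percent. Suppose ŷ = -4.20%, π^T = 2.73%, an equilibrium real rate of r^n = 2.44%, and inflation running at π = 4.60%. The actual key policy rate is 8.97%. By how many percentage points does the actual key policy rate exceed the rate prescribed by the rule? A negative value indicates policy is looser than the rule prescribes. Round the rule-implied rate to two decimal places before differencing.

0.73 pp

r = 2.44 + 4.60 + 1.09 × (4.60 − 2.73) + 0.2 × (-4.20)
   = 2.44 + 4.6 + 2.0383 − 0.84 = 8.24
Deviation = 8.97 − 8.24 = 0.73 pp.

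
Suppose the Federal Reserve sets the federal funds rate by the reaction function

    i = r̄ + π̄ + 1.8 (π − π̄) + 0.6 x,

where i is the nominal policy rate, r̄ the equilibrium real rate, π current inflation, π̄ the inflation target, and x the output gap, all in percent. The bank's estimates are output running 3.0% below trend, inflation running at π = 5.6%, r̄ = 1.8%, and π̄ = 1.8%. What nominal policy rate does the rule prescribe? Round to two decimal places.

Output 3.0% below potential → x = -3.0.
i = 1.8 + 1.8 + 1.8 × (5.6 − 1.8) + 0.6 × (-3.0)
   = 1.8 + 1.8 + 6.84 − 1.8 = 8.64

8.64%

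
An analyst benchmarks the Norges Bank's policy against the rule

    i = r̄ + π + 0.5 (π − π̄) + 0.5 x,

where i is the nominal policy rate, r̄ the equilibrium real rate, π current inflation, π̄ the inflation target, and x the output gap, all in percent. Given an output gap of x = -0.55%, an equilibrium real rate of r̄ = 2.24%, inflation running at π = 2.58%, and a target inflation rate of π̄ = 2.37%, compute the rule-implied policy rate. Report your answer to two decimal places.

i = 2.24 + 2.58 + 0.5 × (2.58 − 2.37) + 0.5 × (-0.55)
   = 2.24 + 2.58 + 0.105 − 0.275 = 4.65

4.65%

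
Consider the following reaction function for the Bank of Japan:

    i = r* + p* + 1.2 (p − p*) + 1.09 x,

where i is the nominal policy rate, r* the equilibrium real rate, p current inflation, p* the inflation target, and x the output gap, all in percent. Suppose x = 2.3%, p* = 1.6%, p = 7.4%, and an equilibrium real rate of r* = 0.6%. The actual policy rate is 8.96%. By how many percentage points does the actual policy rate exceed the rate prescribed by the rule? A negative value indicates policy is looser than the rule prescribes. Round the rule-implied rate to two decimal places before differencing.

i = 0.6 + 1.6 + 1.2 × (7.4 − 1.6) + 1.09 × 2.3
   = 0.6 + 1.6 + 6.96 + 2.507 = 11.67
Deviation = 8.96 − 11.67 = -2.71 pp.

-2.71 pp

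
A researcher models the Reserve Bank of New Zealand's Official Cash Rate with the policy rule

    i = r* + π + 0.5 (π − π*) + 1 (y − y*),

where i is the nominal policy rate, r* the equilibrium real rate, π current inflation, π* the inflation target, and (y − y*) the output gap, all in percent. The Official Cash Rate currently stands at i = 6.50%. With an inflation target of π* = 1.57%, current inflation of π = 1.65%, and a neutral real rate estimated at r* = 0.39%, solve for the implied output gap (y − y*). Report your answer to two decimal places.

1 (y − y*) = 6.50 − 0.39 − 1.65 − 0.5 × (1.65 − 1.57) = 4.42
(y − y*) = 4.42 / 1 = 4.42

4.42%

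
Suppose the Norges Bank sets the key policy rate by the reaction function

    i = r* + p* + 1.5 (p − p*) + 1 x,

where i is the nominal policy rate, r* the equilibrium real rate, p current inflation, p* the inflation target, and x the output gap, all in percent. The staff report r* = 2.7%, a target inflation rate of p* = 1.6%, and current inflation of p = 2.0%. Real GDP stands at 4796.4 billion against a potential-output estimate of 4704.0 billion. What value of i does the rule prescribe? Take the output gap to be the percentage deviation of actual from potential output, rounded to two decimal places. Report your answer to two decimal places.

6.86%

Output gap = 100 × (4796.4 − 4704.0) / 4704.0 = 1.96%.
i = 2.70 + 1.60 + 1.5 × (2.00 − 1.60) + 1 × 1.96
   = 2.70 + 1.6 + 0.6 + 1.96 = 6.86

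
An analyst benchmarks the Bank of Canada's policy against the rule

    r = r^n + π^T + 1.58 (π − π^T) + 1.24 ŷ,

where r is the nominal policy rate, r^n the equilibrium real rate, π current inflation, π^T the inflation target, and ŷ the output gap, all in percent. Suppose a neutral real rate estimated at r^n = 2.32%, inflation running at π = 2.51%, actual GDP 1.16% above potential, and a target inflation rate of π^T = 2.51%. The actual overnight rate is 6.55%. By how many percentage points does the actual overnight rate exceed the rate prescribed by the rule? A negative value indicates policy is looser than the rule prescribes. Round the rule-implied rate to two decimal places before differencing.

Output 1.16% above potential → ŷ = 1.16.
r = 2.32 + 2.51 + 1.58 × (2.51 − 2.51) + 1.24 × 1.16
   = 2.32 + 2.51 + 0 + 1.4384 = 6.27
Deviation = 6.55 − 6.27 = 0.28 pp.

0.28 pp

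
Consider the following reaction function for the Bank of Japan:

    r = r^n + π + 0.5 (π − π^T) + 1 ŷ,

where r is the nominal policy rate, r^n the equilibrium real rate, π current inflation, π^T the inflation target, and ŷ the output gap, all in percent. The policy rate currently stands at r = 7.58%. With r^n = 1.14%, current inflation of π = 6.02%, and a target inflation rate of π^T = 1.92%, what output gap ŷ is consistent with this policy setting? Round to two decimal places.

1 ŷ = 7.58 − 1.14 − 6.02 − 0.5 × (6.02 − 1.92) = -1.63
ŷ = -1.63 / 1 = -1.63

-1.63%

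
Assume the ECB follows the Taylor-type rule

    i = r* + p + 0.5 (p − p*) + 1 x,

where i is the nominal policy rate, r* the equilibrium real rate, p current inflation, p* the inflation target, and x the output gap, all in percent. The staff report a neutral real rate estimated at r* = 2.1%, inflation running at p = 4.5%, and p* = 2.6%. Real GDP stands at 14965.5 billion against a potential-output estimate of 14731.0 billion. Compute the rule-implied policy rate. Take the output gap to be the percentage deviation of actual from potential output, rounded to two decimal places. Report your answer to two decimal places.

Output gap = 100 × (14965.5 − 14731.0) / 14731.0 = 1.59%.
i = 2.10 + 4.50 + 0.5 × (4.50 − 2.60) + 1 × 1.59
   = 2.10 + 4.5 + 0.95 + 1.59 = 9.14

9.14%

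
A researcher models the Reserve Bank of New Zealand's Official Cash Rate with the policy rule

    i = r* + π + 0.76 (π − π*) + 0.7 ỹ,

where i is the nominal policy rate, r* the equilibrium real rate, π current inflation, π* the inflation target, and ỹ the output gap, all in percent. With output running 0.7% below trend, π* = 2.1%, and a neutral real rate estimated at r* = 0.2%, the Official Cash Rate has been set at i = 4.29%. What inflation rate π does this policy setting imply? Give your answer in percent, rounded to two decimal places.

Output 0.7% below potential → ỹ = -0.7.
Collecting π: i = r* + (1 + 0.76) π − 0.76 π* + 0.7 ỹ
1.76 π = 4.29 − 0.2 + 0.76 × 2.1 − 0.7 × (-0.7) = 6.176
π = 6.176 / 1.76 = 3.51

3.51%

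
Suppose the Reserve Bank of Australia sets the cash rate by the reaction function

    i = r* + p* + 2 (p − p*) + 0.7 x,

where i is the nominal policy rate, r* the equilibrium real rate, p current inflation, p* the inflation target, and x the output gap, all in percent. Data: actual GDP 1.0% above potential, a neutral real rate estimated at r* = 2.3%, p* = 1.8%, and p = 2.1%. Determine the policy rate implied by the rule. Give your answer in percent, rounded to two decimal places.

Output 1.0% above potential → x = 1.0.
i = 2.3 + 1.8 + 2 × (2.1 − 1.8) + 0.7 × 1.0
   = 2.3 + 1.8 + 0.6 + 0.7 = 5.40

5.40%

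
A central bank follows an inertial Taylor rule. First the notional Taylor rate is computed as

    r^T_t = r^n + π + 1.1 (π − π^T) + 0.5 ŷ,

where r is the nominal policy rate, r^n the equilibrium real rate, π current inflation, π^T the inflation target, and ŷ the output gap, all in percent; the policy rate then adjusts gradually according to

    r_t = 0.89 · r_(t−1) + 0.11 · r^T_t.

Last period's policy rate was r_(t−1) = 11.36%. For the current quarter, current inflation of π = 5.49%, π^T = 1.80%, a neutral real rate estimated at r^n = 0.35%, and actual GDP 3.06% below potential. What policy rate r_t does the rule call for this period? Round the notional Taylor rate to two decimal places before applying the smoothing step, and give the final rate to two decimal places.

11.03%

Output 3.06% below potential → ŷ = -3.06.
r^T_t = 0.35 + 5.49 + 1.1 × (5.49 − 1.80) + 0.5 × (-3.06)
   = 0.35 + 5.49 + 4.059 − 1.53 = 8.37
r_t = 0.89 × 11.36 + 0.11 × 8.37 = 10.1104 + 0.9207 = 11.03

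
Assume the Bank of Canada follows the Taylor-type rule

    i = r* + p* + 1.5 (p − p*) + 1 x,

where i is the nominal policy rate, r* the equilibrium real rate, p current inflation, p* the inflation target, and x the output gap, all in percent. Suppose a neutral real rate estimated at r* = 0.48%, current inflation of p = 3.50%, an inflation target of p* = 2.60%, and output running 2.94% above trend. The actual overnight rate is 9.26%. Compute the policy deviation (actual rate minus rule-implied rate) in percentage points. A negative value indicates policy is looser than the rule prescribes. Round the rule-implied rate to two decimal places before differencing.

1.89 pp

Output 2.94% above potential → x = 2.94.
i = 0.48 + 2.60 + 1.5 × (3.50 − 2.60) + 1 × 2.94
   = 0.48 + 2.6 + 1.35 + 2.94 = 7.37
Deviation = 9.26 − 7.37 = 1.89 pp.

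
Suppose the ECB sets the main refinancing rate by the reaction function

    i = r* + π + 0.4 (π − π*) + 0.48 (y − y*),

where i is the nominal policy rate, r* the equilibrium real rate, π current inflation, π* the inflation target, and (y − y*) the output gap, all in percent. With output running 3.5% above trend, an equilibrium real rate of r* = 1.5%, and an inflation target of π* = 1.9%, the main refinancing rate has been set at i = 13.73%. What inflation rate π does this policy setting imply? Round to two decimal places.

Output 3.5% above potential → (y − y*) = 3.5.
Collecting π: i = r* + (1 + 0.4) π − 0.4 π* + 0.48 (y − y*)
1.4 π = 13.73 − 1.5 + 0.4 × 1.9 − 0.48 × 3.5 = 11.31
π = 11.31 / 1.4 = 8.08

8.08%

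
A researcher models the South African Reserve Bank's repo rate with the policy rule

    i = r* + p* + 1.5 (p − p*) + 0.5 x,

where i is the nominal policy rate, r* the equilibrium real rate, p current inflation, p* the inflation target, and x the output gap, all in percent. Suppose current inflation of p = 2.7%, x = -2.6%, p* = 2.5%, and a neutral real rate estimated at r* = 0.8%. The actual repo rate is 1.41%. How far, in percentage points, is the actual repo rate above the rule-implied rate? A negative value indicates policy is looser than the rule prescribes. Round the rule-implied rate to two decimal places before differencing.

-0.89 pp

i = 0.8 + 2.5 + 1.5 × (2.7 − 2.5) + 0.5 × (-2.6)
   = 0.8 + 2.5 + 0.3 − 1.3 = 2.30
Deviation = 1.41 − 2.30 = -0.89 pp.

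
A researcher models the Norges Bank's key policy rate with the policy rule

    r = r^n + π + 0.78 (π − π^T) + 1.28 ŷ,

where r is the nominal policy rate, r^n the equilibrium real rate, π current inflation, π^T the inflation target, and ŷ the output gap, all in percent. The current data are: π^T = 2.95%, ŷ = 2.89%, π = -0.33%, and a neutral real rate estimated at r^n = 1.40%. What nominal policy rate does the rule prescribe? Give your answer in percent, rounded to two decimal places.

2.21%

r = 1.40 + (-0.33) + 0.78 × (-0.33 − 2.95) + 1.28 × 2.89
   = 1.40 − 0.33 − 2.5584 + 3.6992 = 2.21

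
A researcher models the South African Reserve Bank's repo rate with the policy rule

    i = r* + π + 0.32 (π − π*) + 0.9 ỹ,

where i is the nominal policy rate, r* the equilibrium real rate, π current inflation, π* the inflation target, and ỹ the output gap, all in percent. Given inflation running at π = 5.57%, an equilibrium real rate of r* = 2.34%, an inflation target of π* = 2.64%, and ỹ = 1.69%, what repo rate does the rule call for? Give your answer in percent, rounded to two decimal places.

i = 2.34 + 5.57 + 0.32 × (5.57 − 2.64) + 0.9 × 1.69
   = 2.34 + 5.57 + 0.9376 + 1.521 = 10.37

10.37%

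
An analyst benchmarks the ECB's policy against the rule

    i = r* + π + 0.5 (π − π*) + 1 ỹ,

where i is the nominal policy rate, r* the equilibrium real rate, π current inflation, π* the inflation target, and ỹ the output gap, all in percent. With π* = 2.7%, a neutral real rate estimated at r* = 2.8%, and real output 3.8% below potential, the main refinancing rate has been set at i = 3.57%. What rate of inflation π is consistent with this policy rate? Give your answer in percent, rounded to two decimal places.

3.95%

Output 3.8% below potential → ỹ = -3.8.
Collecting π: i = r* + (1 + 0.5) π − 0.5 π* + 1 ỹ
1.5 π = 3.57 − 2.8 + 0.5 × 2.7 − 1 × (-3.8) = 5.92
π = 5.92 / 1.5 = 3.95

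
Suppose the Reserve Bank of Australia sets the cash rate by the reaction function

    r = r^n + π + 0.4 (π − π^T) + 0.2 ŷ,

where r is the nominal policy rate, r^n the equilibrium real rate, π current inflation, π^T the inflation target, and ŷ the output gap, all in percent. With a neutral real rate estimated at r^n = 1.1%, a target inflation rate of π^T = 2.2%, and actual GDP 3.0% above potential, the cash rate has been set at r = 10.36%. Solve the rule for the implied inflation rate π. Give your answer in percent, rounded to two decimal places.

6.81%

Output 3.0% above potential → ŷ = 3.0.
Collecting π: r = r^n + (1 + 0.4) π − 0.4 π^T + 0.2 ŷ
1.4 π = 10.36 − 1.1 + 0.4 × 2.2 − 0.2 × 3.0 = 9.54
π = 9.54 / 1.4 = 6.81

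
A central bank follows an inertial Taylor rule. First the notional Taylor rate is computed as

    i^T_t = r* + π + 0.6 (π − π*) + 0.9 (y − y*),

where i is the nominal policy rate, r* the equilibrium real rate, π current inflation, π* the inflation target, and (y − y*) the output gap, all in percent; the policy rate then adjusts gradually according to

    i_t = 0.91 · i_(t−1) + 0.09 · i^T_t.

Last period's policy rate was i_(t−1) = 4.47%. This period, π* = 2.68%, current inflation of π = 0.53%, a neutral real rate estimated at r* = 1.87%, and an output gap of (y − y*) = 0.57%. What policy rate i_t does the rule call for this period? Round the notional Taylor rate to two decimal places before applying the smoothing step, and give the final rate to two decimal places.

i^T_t = 1.87 + 0.53 + 0.6 × (0.53 − 2.68) + 0.9 × 0.57
   = 1.87 + 0.53 − 1.29 + 0.513 = 1.62
i_t = 0.91 × 4.47 + 0.09 × 1.62 = 4.0677 + 0.1458 = 4.21

4.21%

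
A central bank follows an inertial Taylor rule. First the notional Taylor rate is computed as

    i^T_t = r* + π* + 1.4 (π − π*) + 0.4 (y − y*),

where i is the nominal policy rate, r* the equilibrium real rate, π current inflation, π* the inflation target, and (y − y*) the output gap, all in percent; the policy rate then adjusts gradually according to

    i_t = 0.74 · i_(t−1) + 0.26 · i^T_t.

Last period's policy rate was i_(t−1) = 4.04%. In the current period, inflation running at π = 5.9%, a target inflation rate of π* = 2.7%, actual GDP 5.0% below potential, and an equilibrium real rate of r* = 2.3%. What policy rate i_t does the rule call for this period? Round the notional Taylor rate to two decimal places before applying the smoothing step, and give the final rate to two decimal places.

4.93%

Output 5.0% below potential → (y − y*) = -5.0.
i^T_t = 2.3 + 2.7 + 1.4 × (5.9 − 2.7) + 0.4 × (-5.0)
   = 2.3 + 2.7 + 4.48 − 2 = 7.48
i_t = 0.74 × 4.04 + 0.26 × 7.48 = 2.9896 + 1.9448 = 4.93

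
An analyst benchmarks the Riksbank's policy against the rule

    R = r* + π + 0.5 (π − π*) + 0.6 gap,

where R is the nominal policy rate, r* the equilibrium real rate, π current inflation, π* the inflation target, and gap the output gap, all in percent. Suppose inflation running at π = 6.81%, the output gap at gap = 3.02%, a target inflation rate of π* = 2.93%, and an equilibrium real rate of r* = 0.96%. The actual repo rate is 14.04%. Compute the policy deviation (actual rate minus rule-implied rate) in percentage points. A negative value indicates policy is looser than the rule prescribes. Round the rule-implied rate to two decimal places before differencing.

2.52 pp

R = 0.96 + 6.81 + 0.5 × (6.81 − 2.93) + 0.6 × 3.02
   = 0.96 + 6.81 + 1.94 + 1.812 = 11.52
Deviation = 14.04 − 11.52 = 2.52 pp.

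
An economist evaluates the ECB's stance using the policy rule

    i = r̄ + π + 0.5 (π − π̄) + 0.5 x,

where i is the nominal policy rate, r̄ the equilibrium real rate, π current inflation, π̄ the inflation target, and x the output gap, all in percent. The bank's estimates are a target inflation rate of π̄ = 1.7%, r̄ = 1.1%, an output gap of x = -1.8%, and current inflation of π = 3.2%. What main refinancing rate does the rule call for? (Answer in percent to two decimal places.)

i = 1.1 + 3.2 + 0.5 × (3.2 − 1.7) + 0.5 × (-1.8)
   = 1.1 + 3.2 + 0.75 − 0.9 = 4.15

4.15%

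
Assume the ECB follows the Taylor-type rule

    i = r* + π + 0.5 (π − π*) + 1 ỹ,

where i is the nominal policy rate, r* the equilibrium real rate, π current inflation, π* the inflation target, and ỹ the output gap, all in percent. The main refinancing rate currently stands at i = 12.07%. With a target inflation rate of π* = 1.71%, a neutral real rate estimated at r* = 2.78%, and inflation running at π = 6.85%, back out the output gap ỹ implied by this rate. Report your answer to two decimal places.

1 ỹ = 12.07 − 2.78 − 6.85 − 0.5 × (6.85 − 1.71) = -0.13
ỹ = -0.13 / 1 = -0.13

-0.13%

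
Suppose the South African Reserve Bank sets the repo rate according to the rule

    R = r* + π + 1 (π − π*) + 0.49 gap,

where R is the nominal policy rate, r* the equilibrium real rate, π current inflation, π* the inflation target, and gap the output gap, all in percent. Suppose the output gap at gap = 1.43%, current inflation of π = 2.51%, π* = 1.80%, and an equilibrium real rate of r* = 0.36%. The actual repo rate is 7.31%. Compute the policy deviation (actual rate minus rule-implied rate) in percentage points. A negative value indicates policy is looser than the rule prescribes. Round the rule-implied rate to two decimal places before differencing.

R = 0.36 + 2.51 + 1 × (2.51 − 1.80) + 0.49 × 1.43
   = 0.36 + 2.51 + 0.71 + 0.7007 = 4.28
Deviation = 7.31 − 4.28 = 3.03 pp.

3.03 pp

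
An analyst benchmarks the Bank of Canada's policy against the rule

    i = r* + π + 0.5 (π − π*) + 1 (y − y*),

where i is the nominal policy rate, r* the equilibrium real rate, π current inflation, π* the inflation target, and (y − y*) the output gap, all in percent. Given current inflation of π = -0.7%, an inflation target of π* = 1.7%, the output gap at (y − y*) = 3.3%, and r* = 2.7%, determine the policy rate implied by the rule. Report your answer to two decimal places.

4.10%

i = 2.7 + (-0.7) + 0.5 × (-0.7 − 1.7) + 1 × 3.3
   = 2.7 − 0.7 − 1.2 + 3.3 = 4.10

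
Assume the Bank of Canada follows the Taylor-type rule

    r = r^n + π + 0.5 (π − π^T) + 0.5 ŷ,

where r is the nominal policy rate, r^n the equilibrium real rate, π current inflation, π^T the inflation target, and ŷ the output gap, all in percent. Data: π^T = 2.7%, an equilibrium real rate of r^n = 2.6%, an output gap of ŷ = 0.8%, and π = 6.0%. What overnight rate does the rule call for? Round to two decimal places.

r = 2.6 + 6.0 + 0.5 × (6.0 − 2.7) + 0.5 × 0.8
   = 2.6 + 6 + 1.65 + 0.4 = 10.65

10.65%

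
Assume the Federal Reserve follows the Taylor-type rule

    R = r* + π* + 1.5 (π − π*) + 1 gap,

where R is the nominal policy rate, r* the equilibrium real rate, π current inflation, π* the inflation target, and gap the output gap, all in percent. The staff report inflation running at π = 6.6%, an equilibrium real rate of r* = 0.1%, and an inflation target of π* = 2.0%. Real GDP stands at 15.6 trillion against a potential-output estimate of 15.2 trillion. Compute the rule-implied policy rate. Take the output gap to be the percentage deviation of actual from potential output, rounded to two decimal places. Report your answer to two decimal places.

Output gap = 100 × (15.6 − 15.2) / 15.2 = 2.63%.
R = 0.10 + 2.00 + 1.5 × (6.60 − 2.00) + 1 × 2.63
   = 0.10 + 2 + 6.9 + 2.63 = 11.63

11.63%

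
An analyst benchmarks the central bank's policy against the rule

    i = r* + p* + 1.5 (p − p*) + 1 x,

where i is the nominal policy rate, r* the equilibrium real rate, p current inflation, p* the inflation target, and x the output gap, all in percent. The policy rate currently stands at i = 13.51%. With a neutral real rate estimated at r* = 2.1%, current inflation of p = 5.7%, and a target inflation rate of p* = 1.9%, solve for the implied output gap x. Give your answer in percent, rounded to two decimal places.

1 x = 13.51 − 2.1 − 1.9 − 1.5 × (5.7 − 1.9) = 3.81
x = 3.81 / 1 = 3.81

3.81%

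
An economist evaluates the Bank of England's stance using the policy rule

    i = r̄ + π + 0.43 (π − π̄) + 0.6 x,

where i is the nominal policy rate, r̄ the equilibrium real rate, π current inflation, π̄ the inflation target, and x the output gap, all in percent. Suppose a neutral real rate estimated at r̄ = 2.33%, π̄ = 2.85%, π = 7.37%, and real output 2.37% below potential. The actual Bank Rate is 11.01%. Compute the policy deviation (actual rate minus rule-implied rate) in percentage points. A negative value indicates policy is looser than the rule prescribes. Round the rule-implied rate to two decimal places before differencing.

Output 2.37% below potential → x = -2.37.
i = 2.33 + 7.37 + 0.43 × (7.37 − 2.85) + 0.6 × (-2.37)
   = 2.33 + 7.37 + 1.9436 − 1.422 = 10.22
Deviation = 11.01 − 10.22 = 0.79 pp.

0.79 pp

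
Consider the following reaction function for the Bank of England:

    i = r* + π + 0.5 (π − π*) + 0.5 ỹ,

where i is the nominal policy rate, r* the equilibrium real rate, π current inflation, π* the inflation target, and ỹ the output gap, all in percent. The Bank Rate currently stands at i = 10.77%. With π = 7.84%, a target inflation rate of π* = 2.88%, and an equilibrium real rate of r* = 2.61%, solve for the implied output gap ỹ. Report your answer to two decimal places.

0.5 ỹ = 10.77 − 2.61 − 7.84 − 0.5 × (7.84 − 2.88) = -2.16
ỹ = -2.16 / 0.5 = -4.32

-4.32%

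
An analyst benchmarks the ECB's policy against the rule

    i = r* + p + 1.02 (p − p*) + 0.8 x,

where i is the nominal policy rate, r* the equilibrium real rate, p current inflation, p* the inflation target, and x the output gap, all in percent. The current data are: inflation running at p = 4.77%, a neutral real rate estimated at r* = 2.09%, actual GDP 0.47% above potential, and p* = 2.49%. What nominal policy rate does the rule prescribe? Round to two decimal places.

9.56%

Output 0.47% above potential → x = 0.47.
i = 2.09 + 4.77 + 1.02 × (4.77 − 2.49) + 0.8 × 0.47
   = 2.09 + 4.77 + 2.3256 + 0.376 = 9.56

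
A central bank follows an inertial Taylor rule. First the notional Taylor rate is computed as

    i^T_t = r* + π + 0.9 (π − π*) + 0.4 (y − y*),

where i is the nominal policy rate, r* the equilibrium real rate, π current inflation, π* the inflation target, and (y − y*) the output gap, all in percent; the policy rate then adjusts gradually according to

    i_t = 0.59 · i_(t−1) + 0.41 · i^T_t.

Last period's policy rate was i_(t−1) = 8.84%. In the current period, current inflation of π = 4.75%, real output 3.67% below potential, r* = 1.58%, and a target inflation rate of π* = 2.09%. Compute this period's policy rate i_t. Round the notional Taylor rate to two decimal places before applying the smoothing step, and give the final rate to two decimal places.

8.19%

Output 3.67% below potential → (y − y*) = -3.67.
i^T_t = 1.58 + 4.75 + 0.9 × (4.75 − 2.09) + 0.4 × (-3.67)
   = 1.58 + 4.75 + 2.394 − 1.468 = 7.26
i_t = 0.59 × 8.84 + 0.41 × 7.26 = 5.2156 + 2.9766 = 8.19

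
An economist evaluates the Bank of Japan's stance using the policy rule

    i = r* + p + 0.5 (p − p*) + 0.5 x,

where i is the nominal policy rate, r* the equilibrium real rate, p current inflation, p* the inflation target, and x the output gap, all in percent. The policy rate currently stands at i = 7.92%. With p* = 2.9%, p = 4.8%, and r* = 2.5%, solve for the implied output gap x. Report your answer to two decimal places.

0.5 x = 7.92 − 2.5 − 4.8 − 0.5 × (4.8 − 2.9) = -0.33
x = -0.33 / 0.5 = -0.66

-0.66%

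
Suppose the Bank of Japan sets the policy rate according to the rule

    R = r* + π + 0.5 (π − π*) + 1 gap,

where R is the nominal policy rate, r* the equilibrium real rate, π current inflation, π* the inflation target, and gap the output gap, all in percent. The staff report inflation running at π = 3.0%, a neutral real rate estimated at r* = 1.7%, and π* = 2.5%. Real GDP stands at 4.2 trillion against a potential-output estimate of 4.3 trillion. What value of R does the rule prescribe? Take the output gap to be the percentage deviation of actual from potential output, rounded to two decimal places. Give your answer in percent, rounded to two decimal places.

Output gap = 100 × (4.2 − 4.3) / 4.3 = -2.33%.
R = 1.70 + 3.00 + 0.5 × (3.00 − 2.50) + 1 × (-2.33)
   = 1.70 + 3 + 0.25 − 2.33 = 2.62

2.62%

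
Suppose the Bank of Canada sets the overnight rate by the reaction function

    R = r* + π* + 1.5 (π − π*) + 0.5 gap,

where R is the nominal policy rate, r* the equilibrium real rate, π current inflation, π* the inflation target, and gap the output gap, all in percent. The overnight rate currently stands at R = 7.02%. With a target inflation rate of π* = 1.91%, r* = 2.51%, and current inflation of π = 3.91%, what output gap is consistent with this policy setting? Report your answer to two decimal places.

-0.80%

0.5 gap = 7.02 − 2.51 − 1.91 − 1.5 × (3.91 − 1.91) = -0.4
gap = -0.4 / 0.5 = -0.80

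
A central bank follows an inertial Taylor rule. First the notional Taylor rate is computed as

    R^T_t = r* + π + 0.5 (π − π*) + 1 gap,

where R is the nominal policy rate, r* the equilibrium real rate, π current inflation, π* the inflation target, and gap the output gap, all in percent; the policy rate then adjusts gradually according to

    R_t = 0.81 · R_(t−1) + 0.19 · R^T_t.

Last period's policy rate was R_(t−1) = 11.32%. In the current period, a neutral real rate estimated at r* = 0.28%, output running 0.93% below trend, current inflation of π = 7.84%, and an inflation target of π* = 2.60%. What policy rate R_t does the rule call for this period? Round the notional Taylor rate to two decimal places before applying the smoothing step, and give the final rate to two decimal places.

11.03%

Output 0.93% below potential → gap = -0.93.
R^T_t = 0.28 + 7.84 + 0.5 × (7.84 − 2.60) + 1 × (-0.93)
   = 0.28 + 7.84 + 2.62 − 0.93 = 9.81
R_t = 0.81 × 11.32 + 0.19 × 9.81 = 9.1692 + 1.8639 = 11.03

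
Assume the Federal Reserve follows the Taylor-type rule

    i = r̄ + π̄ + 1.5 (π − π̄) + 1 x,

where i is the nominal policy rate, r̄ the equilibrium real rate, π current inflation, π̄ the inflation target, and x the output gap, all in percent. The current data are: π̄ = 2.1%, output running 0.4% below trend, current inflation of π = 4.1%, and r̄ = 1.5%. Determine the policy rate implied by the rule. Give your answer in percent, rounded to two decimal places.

Output 0.4% below potential → x = -0.4.
i = 1.5 + 2.1 + 1.5 × (4.1 − 2.1) + 1 × (-0.4)
   = 1.5 + 2.1 + 3 − 0.4 = 6.20

6.20%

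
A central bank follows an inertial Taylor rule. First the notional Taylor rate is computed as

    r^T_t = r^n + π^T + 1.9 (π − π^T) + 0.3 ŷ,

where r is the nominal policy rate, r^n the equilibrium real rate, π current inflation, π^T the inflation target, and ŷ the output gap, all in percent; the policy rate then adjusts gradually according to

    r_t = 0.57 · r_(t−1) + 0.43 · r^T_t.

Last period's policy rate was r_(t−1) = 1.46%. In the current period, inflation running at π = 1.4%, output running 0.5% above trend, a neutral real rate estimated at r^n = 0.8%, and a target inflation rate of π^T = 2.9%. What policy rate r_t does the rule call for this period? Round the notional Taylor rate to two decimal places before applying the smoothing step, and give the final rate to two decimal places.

1.26%

Output 0.5% above potential → ŷ = 0.5.
r^T_t = 0.8 + 2.9 + 1.9 × (1.4 − 2.9) + 0.3 × 0.5
   = 0.8 + 2.9 − 2.85 + 0.15 = 1.00
r_t = 0.57 × 1.46 + 0.43 × 1.00 = 0.8322 + 0.43 = 1.26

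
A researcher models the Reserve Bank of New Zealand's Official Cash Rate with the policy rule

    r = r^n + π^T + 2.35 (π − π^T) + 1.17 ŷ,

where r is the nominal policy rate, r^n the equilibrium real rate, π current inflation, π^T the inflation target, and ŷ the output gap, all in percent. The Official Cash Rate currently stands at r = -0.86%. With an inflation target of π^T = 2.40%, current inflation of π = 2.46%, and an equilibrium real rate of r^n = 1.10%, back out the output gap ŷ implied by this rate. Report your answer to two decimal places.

1.17 ŷ = -0.86 − 1.10 − 2.40 − 2.35 × (2.46 − 2.40) = -4.501
ŷ = -4.501 / 1.17 = -3.85

-3.85%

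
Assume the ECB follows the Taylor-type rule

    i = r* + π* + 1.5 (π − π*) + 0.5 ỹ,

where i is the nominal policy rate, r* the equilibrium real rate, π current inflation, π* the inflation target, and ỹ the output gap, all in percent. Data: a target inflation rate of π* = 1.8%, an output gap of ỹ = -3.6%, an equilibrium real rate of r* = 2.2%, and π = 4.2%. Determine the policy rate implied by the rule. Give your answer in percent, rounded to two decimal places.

5.80%

i = 2.2 + 1.8 + 1.5 × (4.2 − 1.8) + 0.5 × (-3.6)
   = 2.2 + 1.8 + 3.6 − 1.8 = 5.80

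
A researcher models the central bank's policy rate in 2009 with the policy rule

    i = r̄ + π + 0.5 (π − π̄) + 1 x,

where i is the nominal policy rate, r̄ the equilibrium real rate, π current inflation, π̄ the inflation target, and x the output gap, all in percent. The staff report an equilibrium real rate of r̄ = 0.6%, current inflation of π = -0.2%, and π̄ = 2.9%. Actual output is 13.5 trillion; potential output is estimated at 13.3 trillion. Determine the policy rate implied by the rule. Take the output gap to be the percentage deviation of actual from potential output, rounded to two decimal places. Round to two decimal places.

0.35%

Output gap = 100 × (13.5 − 13.3) / 13.3 = 1.50%.
i = 0.60 + (-0.20) + 0.5 × (-0.20 − 2.90) + 1 × 1.50
   = 0.60 − 0.2 − 1.55 + 1.5 = 0.35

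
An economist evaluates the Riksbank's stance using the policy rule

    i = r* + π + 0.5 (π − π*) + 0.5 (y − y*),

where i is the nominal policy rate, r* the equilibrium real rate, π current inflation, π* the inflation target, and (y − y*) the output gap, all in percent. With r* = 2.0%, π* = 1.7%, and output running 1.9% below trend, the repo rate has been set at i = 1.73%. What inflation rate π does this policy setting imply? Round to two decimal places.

Output 1.9% below potential → (y − y*) = -1.9.
Collecting π: i = r* + (1 + 0.5) π − 0.5 π* + 0.5 (y − y*)
1.5 π = 1.73 − 2.0 + 0.5 × 1.7 − 0.5 × (-1.9) = 1.53
π = 1.53 / 1.5 = 1.02

1.02%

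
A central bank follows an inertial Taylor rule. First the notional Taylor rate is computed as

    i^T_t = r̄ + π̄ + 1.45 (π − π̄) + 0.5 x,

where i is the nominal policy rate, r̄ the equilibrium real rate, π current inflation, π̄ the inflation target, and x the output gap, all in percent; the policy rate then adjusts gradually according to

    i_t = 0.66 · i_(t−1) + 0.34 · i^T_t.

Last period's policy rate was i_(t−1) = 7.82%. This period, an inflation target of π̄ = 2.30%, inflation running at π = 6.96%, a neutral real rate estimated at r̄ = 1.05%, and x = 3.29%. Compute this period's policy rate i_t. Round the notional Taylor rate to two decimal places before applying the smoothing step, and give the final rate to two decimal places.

9.16%

i^T_t = 1.05 + 2.30 + 1.45 × (6.96 − 2.30) + 0.5 × 3.29
   = 1.05 + 2.3 + 6.757 + 1.645 = 11.75
i_t = 0.66 × 7.82 + 0.34 × 11.75 = 5.1612 + 3.995 = 9.16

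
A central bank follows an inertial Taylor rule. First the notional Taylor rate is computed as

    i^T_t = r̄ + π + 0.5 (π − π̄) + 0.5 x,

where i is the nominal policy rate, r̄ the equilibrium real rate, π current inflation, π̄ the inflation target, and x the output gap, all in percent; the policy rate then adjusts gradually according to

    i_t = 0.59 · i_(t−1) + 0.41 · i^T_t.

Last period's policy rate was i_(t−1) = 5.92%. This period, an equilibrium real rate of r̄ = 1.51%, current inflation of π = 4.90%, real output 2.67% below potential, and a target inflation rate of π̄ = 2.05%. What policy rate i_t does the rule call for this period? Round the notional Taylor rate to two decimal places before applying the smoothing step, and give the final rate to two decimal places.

Output 2.67% below potential → x = -2.67.
i^T_t = 1.51 + 4.90 + 0.5 × (4.90 − 2.05) + 0.5 × (-2.67)
   = 1.51 + 4.9 + 1.425 − 1.335 = 6.50
i_t = 0.59 × 5.92 + 0.41 × 6.50 = 3.4928 + 2.665 = 6.16

6.16%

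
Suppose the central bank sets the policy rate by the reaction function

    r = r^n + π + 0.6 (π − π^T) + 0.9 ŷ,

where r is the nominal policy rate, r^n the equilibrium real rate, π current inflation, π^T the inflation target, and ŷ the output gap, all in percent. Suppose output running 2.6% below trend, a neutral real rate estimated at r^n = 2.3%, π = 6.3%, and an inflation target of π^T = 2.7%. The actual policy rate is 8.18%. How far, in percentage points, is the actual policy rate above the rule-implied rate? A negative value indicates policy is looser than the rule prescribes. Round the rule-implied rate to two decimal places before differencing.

-0.24 pp

Output 2.6% below potential → ŷ = -2.6.
r = 2.3 + 6.3 + 0.6 × (6.3 − 2.7) + 0.9 × (-2.6)
   = 2.3 + 6.3 + 2.16 − 2.34 = 8.42
Deviation = 8.18 − 8.42 = -0.24 pp.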